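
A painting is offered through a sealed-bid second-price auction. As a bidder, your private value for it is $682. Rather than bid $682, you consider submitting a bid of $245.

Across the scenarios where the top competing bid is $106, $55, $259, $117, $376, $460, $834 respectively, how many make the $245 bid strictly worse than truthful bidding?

The deviation hurts exactly when the highest competing bid lies strictly between $245 and $682 — underbidding then forfeits a profitable win.
$106: below both → same outcome either way.
$55: below both → same outcome either way.
$259: inside the interval → strictly worse (loss $423).
$117: below both → same outcome either way.
$376: inside the interval → strictly worse (loss $306).
$460: inside the interval → strictly worse (loss $222).
$834: above both → same outcome either way.
Count: 3.

3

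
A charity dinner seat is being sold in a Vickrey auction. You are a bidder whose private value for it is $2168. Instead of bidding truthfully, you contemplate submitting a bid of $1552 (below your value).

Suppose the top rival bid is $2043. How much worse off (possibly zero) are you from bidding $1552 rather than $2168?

$125

Bidding your value $2168: you win (since $2168 > $2043) and pay $2043. Payoff $125.
Bidding $1552: you lose. Payoff $0.
The competing bid $2043 lies between your shaded bid and your value, so underbidding forfeits an item you could have won at a profitable price.
Loss from deviating = $125 − ($0) = $125.
Truthful bidding weakly dominates here: raising your bid can only win items priced above your value, and lowering it can only forfeit items priced below.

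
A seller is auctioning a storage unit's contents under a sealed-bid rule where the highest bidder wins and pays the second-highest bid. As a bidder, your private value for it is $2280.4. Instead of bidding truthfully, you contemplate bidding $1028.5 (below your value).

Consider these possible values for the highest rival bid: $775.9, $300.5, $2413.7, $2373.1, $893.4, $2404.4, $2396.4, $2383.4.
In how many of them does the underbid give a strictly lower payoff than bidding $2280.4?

The deviation hurts exactly when the highest competing bid lies strictly between $1028.5 and $2280.4 — underbidding then forfeits a profitable win.
$775.9: below both → same outcome either way.
$300.5: below both → same outcome either way.
$2413.7: above both → same outcome either way.
$2373.1: above both → same outcome either way.
$893.4: below both → same outcome either way.
$2404.4: above both → same outcome either way.
$2396.4: above both → same outcome either way.
$2383.4: above both → same outcome either way.
Count: 0.

0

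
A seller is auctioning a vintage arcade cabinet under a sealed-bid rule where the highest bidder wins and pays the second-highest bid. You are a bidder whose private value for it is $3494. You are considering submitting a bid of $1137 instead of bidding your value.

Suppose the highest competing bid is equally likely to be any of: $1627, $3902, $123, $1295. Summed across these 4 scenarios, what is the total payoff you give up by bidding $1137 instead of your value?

$4066

The deviation costs you only when the competing bid falls strictly between $1137 and $3494; elsewhere both bids give the same outcome.
$1627: truthful payoff $1867, deviation payoff $0 → loss $1867.
$3902: outcomes coincide → loss $0.
$123: outcomes coincide → loss $0.
$1295: truthful payoff $2199, deviation payoff $0 → loss $2199.
Total loss = $1867 + $2199 = $4066.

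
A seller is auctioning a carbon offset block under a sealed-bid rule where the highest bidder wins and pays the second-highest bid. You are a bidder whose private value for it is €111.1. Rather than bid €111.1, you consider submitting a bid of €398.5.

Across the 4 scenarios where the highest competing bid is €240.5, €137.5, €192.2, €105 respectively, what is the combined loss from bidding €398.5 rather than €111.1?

The deviation costs you only when the competing bid falls strictly between €111.1 and €398.5; elsewhere both bids give the same outcome.
€240.5: truthful payoff €0, deviation payoff −€129.4 → loss €129.4.
€137.5: truthful payoff €0, deviation payoff −€26.4 → loss €26.4.
€192.2: truthful payoff €0, deviation payoff −€81.1 → loss €81.1.
€105: outcomes coincide → loss €0.
Total loss = €129.4 + €26.4 + €81.1 = €236.9.
Truthful bidding weakly dominates here: raising your bid can only win items priced above your value, and lowering it can only forfeit items priced below.

€236.9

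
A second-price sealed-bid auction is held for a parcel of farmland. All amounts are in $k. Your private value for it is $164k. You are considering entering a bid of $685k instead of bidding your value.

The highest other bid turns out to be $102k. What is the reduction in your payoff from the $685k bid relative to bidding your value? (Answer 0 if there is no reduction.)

$0k

Bidding your value $164k: you win (since $164k > $102k) and pay $102k. Payoff $62k.
Bidding $685k: you win and pay $102k. Payoff $164k − $102k = $62k.
Difference = $62k − $62k = $0k; both bids lead to the same outcome because the competing bid is below both your value and your alternative bid.
Because the price is fixed by the runner-up's bid, deviating from your value can only change a good outcome into a bad one — never the reverse.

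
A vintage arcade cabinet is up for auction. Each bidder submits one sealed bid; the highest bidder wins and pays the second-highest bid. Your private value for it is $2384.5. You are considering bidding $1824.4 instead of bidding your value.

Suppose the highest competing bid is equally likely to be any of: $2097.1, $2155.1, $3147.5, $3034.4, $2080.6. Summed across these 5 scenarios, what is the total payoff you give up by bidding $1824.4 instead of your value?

The deviation costs you only when the competing bid falls strictly between $1824.4 and $2384.5; elsewhere both bids give the same outcome.
$2097.1: truthful payoff $287.4, deviation payoff $0 → loss $287.4.
$2155.1: truthful payoff $229.4, deviation payoff $0 → loss $229.4.
$3147.5: outcomes coincide → loss $0.
$3034.4: outcomes coincide → loss $0.
$2080.6: truthful payoff $303.9, deviation payoff $0 → loss $303.9.
Total loss = $287.4 + $229.4 + $303.9 = $820.7.
Because the price is fixed by the runner-up's bid, deviating from your value can only change a good outcome into a bad one — never the reverse.

$820.7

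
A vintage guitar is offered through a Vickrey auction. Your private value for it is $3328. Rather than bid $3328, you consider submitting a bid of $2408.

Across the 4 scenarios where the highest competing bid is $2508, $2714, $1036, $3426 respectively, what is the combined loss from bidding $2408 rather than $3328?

The deviation costs you only when the competing bid falls strictly between $2408 and $3328; elsewhere both bids give the same outcome.
$2508: truthful payoff $820, deviation payoff $0 → loss $820.
$2714: truthful payoff $614, deviation payoff $0 → loss $614.
$1036: outcomes coincide → loss $0.
$3426: outcomes coincide → loss $0.
Total loss = $820 + $614 = $1434.

$1434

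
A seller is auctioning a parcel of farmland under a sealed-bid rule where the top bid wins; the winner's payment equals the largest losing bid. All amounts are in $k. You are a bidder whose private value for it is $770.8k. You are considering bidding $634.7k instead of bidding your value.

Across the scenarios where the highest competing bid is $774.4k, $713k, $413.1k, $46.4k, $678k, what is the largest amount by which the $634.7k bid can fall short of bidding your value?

$92.8k

$774.4k: same outcome either way → loss $0k.
$713k: truthful gives $57.8k, deviation gives $0k → loss $57.8k.
$413.1k: same outcome either way → loss $0k.
$46.4k: same outcome either way → loss $0k.
$678k: truthful gives $92.8k, deviation gives $0k → loss $92.8k.
Maximum loss: $92.8k.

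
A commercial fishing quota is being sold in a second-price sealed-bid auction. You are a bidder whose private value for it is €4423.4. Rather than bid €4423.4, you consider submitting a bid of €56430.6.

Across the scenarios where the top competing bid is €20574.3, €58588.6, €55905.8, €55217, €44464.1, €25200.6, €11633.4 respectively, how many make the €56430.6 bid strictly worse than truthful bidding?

6

The deviation hurts exactly when the highest competing bid lies strictly between €4423.4 and €56430.6 — overbidding then wins at a price above your value.
€20574.3: inside the interval → strictly worse (loss €16150.9).
€58588.6: above both → same outcome either way.
€55905.8: inside the interval → strictly worse (loss €51482.4).
€55217: inside the interval → strictly worse (loss €50793.6).
€44464.1: inside the interval → strictly worse (loss €40040.7).
€25200.6: inside the interval → strictly worse (loss €20777.2).
€11633.4: inside the interval → strictly worse (loss €7210).
Count: 6.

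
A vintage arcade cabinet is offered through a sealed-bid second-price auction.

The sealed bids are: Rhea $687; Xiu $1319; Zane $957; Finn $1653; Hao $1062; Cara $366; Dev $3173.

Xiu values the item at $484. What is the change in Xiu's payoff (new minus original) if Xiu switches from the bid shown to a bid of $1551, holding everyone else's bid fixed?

The highest bid among the other bidders is $3173; Xiu's bid doesn't change that.
Original bid $1319: Xiu is not highest (top rival bid is $3173); payoff $0.
Alternative bid $1551: Xiu is not highest (top rival bid is $3173); payoff $0.
Change in payoff = $0 − ($0) = $0.

$0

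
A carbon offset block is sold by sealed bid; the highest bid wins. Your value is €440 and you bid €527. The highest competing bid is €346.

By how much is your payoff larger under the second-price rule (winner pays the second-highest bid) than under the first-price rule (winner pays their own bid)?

You have the highest bid, so you win under either rule.
Second-price: pay €346 → payoff €94.
First-price: pay your own bid €527 → payoff −€87.
Difference = €94 − (−€87) = €181.

€181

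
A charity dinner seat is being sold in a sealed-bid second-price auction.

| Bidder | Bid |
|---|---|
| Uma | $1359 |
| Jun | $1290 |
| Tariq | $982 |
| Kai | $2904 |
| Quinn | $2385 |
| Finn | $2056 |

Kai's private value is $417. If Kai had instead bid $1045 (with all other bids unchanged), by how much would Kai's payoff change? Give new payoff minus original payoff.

$1968

The highest bid among the other bidders is $2385; Kai's bid doesn't change that.
Original bid $2904: Kai is highest, pays the top rival bid $2385; payoff $417 − $2385 = −$1968.
Alternative bid $1045: Kai is not highest (top rival bid is $2385); payoff $0.
Change in payoff = $0 − (−$1968) = $1968.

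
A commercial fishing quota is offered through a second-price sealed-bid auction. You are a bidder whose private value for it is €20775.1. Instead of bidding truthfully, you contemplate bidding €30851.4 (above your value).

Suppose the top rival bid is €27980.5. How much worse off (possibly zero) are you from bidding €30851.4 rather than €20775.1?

Bidding your value €20775.1: you lose (since €20775.1 < €27980.5). Payoff €0.
Bidding €30851.4: you win and pay €27980.5. Payoff €20775.1 − €27980.5 = −€7205.4.
The competing bid €27980.5 lies between your value and your inflated bid, so overbidding wins an item priced above your value.
Loss from deviating = €0 − (−€7205.4) = €7205.4.
Because the price is fixed by the runner-up's bid, deviating from your value can only change a good outcome into a bad one — never the reverse.

€7205.4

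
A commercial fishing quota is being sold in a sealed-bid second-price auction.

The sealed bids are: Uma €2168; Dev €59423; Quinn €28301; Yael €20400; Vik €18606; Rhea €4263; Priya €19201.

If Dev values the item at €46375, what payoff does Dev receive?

€18074

Highest bid: Dev at €59423, so Dev wins.
Second-highest bid: Quinn at €28301 — that is the price the winner pays.
Dev's payoff = value − price = €46375 − €28301 = €18074.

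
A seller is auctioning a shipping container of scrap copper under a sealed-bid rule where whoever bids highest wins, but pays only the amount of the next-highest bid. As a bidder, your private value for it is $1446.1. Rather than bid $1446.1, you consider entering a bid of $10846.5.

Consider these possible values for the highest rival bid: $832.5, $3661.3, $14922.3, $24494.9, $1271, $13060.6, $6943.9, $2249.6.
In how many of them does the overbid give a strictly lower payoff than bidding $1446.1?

3

The deviation hurts exactly when the highest competing bid lies strictly between $1446.1 and $10846.5 — overbidding then wins at a price above your value.
$832.5: below both → same outcome either way.
$3661.3: inside the interval → strictly worse (loss $2215.2).
$14922.3: above both → same outcome either way.
$24494.9: above both → same outcome either way.
$1271: below both → same outcome either way.
$13060.6: above both → same outcome either way.
$6943.9: inside the interval → strictly worse (loss $5497.8).
$2249.6: inside the interval → strictly worse (loss $803.5).
Count: 3.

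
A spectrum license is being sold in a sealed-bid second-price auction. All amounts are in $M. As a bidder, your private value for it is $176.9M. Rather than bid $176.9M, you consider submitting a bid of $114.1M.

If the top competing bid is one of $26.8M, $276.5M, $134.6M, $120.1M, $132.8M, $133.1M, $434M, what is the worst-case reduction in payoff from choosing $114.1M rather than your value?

$26.8M: same outcome either way → loss $0M.
$276.5M: same outcome either way → loss $0M.
$134.6M: truthful gives $42.3M, deviation gives $0M → loss $42.3M.
$120.1M: truthful gives $56.8M, deviation gives $0M → loss $56.8M.
$132.8M: truthful gives $44.1M, deviation gives $0M → loss $44.1M.
$133.1M: truthful gives $43.8M, deviation gives $0M → loss $43.8M.
$434M: same outcome either way → loss $0M.
Maximum loss: $56.8M.

$56.8M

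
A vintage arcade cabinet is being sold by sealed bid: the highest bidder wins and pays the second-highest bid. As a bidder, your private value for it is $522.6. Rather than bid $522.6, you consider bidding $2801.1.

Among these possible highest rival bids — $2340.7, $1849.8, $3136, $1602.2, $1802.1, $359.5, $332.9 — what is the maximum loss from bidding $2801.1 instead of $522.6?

$2340.7: truthful gives $0, deviation gives −$1818.1 → loss $1818.1.
$1849.8: truthful gives $0, deviation gives −$1327.2 → loss $1327.2.
$3136: same outcome either way → loss $0.
$1602.2: truthful gives $0, deviation gives −$1079.6 → loss $1079.6.
$1802.1: truthful gives $0, deviation gives −$1279.5 → loss $1279.5.
$359.5: same outcome either way → loss $0.
$332.9: same outcome either way → loss $0.
Maximum loss: $1818.1.

$1818.1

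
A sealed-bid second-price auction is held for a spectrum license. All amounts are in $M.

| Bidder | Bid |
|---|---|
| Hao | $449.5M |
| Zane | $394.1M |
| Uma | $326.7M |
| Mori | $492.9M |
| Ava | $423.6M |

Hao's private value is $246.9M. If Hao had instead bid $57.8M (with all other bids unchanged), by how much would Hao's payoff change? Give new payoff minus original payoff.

$0M

The highest bid among the other bidders is $492.9M; Hao's bid doesn't change that.
Original bid $449.5M: Hao is not highest (top rival bid is $492.9M); payoff $0M.
Alternative bid $57.8M: Hao is not highest (top rival bid is $492.9M); payoff $0M.
Change in payoff = $0M − ($0M) = $0M.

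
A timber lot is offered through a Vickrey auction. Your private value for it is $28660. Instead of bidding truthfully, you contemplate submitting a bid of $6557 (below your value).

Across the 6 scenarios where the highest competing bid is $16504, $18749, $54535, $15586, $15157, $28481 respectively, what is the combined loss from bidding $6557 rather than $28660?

The deviation costs you only when the competing bid falls strictly between $6557 and $28660; elsewhere both bids give the same outcome.
$16504: truthful payoff $12156, deviation payoff $0 → loss $12156.
$18749: truthful payoff $9911, deviation payoff $0 → loss $9911.
$54535: outcomes coincide → loss $0.
$15586: truthful payoff $13074, deviation payoff $0 → loss $13074.
$15157: truthful payoff $13503, deviation payoff $0 → loss $13503.
$28481: truthful payoff $179, deviation payoff $0 → loss $179.
Total loss = $12156 + $9911 + $13074 + $13503 + $179 = $48823.

$48823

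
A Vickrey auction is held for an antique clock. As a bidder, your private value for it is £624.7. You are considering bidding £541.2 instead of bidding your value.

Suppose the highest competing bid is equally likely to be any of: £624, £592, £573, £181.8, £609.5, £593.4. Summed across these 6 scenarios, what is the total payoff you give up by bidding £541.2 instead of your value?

£131.6

The deviation costs you only when the competing bid falls strictly between £541.2 and £624.7; elsewhere both bids give the same outcome.
£624: truthful payoff £0.7, deviation payoff £0 → loss £0.7.
£592: truthful payoff £32.7, deviation payoff £0 → loss £32.7.
£573: truthful payoff £51.7, deviation payoff £0 → loss £51.7.
£181.8: outcomes coincide → loss £0.
£609.5: truthful payoff £15.2, deviation payoff £0 → loss £15.2.
£593.4: truthful payoff £31.3, deviation payoff £0 → loss £31.3.
Total loss = £0.7 + £32.7 + £51.7 + £15.2 + £31.3 = £131.6.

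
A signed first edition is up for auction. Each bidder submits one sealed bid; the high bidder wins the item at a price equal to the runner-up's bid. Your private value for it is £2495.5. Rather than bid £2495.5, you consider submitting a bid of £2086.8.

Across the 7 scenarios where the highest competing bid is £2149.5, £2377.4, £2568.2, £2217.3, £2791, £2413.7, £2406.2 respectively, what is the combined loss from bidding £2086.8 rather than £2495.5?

The deviation costs you only when the competing bid falls strictly between £2086.8 and £2495.5; elsewhere both bids give the same outcome.
£2149.5: truthful payoff £346, deviation payoff £0 → loss £346.
£2377.4: truthful payoff £118.1, deviation payoff £0 → loss £118.1.
£2568.2: outcomes coincide → loss £0.
£2217.3: truthful payoff £278.2, deviation payoff £0 → loss £278.2.
£2791: outcomes coincide → loss £0.
£2413.7: truthful payoff £81.8, deviation payoff £0 → loss £81.8.
£2406.2: truthful payoff £89.3, deviation payoff £0 → loss £89.3.
Total loss = £346 + £118.1 + £278.2 + £81.8 + £89.3 = £913.4.

£913.4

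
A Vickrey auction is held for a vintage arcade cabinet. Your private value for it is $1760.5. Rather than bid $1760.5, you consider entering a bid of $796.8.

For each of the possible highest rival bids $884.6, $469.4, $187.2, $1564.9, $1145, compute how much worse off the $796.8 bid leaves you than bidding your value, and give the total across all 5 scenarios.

$1687

The deviation costs you only when the competing bid falls strictly between $796.8 and $1760.5; elsewhere both bids give the same outcome.
$884.6: truthful payoff $875.9, deviation payoff $0 → loss $875.9.
$469.4: outcomes coincide → loss $0.
$187.2: outcomes coincide → loss $0.
$1564.9: truthful payoff $195.6, deviation payoff $0 → loss $195.6.
$1145: truthful payoff $615.5, deviation payoff $0 → loss $615.5.
Total loss = $875.9 + $195.6 + $615.5 = $1687.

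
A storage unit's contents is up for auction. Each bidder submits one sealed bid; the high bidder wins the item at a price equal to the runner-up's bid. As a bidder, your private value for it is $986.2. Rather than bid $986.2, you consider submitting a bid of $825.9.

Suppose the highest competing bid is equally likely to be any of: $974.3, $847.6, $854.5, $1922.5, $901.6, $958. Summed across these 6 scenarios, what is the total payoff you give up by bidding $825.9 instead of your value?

$395

The deviation costs you only when the competing bid falls strictly between $825.9 and $986.2; elsewhere both bids give the same outcome.
$974.3: truthful payoff $11.9, deviation payoff $0 → loss $11.9.
$847.6: truthful payoff $138.6, deviation payoff $0 → loss $138.6.
$854.5: truthful payoff $131.7, deviation payoff $0 → loss $131.7.
$1922.5: outcomes coincide → loss $0.
$901.6: truthful payoff $84.6, deviation payoff $0 → loss $84.6.
$958: truthful payoff $28.2, deviation payoff $0 → loss $28.2.
Total loss = $11.9 + $138.6 + $131.7 + $84.6 + $28.2 = $395.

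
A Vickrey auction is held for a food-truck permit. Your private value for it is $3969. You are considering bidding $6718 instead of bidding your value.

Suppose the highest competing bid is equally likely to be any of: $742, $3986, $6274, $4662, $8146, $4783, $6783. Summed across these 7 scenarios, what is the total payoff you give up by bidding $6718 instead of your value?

$3829

The deviation costs you only when the competing bid falls strictly between $3969 and $6718; elsewhere both bids give the same outcome.
$742: outcomes coincide → loss $0.
$3986: truthful payoff $0, deviation payoff −$17 → loss $17.
$6274: truthful payoff $0, deviation payoff −$2305 → loss $2305.
$4662: truthful payoff $0, deviation payoff −$693 → loss $693.
$8146: outcomes coincide → loss $0.
$4783: truthful payoff $0, deviation payoff −$814 → loss $814.
$6783: outcomes coincide → loss $0.
Total loss = $17 + $2305 + $693 + $814 = $3829.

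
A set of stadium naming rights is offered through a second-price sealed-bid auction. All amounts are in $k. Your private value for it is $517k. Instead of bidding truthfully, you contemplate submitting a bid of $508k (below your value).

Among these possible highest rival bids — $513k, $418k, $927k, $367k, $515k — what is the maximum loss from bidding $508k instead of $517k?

$513k: truthful gives $4k, deviation gives $0k → loss $4k.
$418k: same outcome either way → loss $0k.
$927k: same outcome either way → loss $0k.
$367k: same outcome either way → loss $0k.
$515k: truthful gives $2k, deviation gives $0k → loss $2k.
Maximum loss: $4k.

$4k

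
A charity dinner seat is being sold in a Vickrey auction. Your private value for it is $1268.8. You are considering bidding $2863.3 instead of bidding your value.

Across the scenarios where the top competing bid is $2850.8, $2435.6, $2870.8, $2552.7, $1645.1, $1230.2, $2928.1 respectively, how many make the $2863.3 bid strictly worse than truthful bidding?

4

The deviation hurts exactly when the highest competing bid lies strictly between $1268.8 and $2863.3 — overbidding then wins at a price above your value.
$2850.8: inside the interval → strictly worse (loss $1582).
$2435.6: inside the interval → strictly worse (loss $1166.8).
$2870.8: above both → same outcome either way.
$2552.7: inside the interval → strictly worse (loss $1283.9).
$1645.1: inside the interval → strictly worse (loss $376.3).
$1230.2: below both → same outcome either way.
$2928.1: above both → same outcome either way.
Count: 4.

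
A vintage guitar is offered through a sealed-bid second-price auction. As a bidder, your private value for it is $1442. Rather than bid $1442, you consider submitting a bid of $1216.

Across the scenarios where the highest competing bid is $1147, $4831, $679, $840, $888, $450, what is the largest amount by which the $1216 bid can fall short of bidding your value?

$1147: same outcome either way → loss $0.
$4831: same outcome either way → loss $0.
$679: same outcome either way → loss $0.
$840: same outcome either way → loss $0.
$888: same outcome either way → loss $0.
$450: same outcome either way → loss $0.
Maximum loss: $0.

$0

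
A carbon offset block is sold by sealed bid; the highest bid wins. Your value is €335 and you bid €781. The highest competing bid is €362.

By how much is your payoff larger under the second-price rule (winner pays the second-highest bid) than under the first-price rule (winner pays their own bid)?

€419

You have the highest bid, so you win under either rule.
Second-price: pay €362 → payoff −€27.
First-price: pay your own bid €781 → payoff −€446.
Difference = −€27 − (−€446) = €419.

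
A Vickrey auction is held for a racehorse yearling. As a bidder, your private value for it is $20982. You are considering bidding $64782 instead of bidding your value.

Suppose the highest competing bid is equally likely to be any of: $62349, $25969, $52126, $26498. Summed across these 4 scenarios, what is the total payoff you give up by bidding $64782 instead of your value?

$83014

The deviation costs you only when the competing bid falls strictly between $20982 and $64782; elsewhere both bids give the same outcome.
$62349: truthful payoff $0, deviation payoff −$41367 → loss $41367.
$25969: truthful payoff $0, deviation payoff −$4987 → loss $4987.
$52126: truthful payoff $0, deviation payoff −$31144 → loss $31144.
$26498: truthful payoff $0, deviation payoff −$5516 → loss $5516.
Total loss = $41367 + $4987 + $31144 + $5516 = $83014.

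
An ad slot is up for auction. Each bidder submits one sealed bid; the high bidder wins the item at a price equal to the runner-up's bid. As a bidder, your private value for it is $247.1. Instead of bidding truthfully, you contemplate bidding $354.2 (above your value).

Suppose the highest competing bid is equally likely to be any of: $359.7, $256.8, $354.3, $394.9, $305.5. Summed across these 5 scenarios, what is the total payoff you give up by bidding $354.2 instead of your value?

$68.1

The deviation costs you only when the competing bid falls strictly between $247.1 and $354.2; elsewhere both bids give the same outcome.
$359.7: outcomes coincide → loss $0.
$256.8: truthful payoff $0, deviation payoff −$9.7 → loss $9.7.
$354.3: outcomes coincide → loss $0.
$394.9: outcomes coincide → loss $0.
$305.5: truthful payoff $0, deviation payoff −$58.4 → loss $58.4.
Total loss = $9.7 + $58.4 = $68.1.
Because the price is fixed by the runner-up's bid, deviating from your value can only change a good outcome into a bad one — never the reverse.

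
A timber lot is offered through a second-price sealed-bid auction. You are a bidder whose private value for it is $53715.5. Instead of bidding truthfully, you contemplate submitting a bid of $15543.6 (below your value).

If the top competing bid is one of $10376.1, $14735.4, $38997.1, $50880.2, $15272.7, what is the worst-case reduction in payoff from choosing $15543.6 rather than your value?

$14718.4

$10376.1: same outcome either way → loss $0.
$14735.4: same outcome either way → loss $0.
$38997.1: truthful gives $14718.4, deviation gives $0 → loss $14718.4.
$50880.2: truthful gives $2835.3, deviation gives $0 → loss $2835.3.
$15272.7: same outcome either way → loss $0.
Maximum loss: $14718.4.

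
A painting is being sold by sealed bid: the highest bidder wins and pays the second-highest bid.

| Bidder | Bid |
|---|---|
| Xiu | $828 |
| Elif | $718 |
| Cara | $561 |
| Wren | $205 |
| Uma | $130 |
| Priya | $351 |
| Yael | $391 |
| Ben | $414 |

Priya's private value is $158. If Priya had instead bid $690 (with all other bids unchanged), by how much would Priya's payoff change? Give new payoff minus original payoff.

The highest bid among the other bidders is $828; Priya's bid doesn't change that.
Original bid $351: Priya is not highest (top rival bid is $828); payoff $0.
Alternative bid $690: Priya is not highest (top rival bid is $828); payoff $0.
Change in payoff = $0 − ($0) = $0.

$0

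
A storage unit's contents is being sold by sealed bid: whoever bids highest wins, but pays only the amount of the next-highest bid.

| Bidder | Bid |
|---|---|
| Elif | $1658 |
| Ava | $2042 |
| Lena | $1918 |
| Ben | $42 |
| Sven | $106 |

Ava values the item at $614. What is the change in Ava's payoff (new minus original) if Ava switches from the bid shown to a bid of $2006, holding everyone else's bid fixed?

$0

The highest bid among the other bidders is $1918; Ava's bid doesn't change that.
Original bid $2042: Ava is highest, pays the top rival bid $1918; payoff $614 − $1918 = −$1304.
Alternative bid $2006: Ava is highest, pays the top rival bid $1918; payoff $614 − $1918 = −$1304.
Change in payoff = −$1304 − (−$1304) = $0.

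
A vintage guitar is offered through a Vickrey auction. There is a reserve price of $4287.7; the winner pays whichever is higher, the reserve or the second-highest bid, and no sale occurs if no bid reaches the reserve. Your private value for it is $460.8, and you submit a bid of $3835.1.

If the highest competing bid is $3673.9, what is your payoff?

$0

Your bid $3835.1 is the highest bid but falls below the reserve $4287.7, so the item goes unsold. Payoff $0.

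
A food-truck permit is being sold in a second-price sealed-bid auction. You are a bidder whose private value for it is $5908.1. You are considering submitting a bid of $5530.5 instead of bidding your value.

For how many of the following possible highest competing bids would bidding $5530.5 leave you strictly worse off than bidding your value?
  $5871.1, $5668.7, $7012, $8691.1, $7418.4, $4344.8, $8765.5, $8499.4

2

The deviation hurts exactly when the highest competing bid lies strictly between $5530.5 and $5908.1 — underbidding then forfeits a profitable win.
$5871.1: inside the interval → strictly worse (loss $37).
$5668.7: inside the interval → strictly worse (loss $239.4).
$7012: above both → same outcome either way.
$8691.1: above both → same outcome either way.
$7418.4: above both → same outcome either way.
$4344.8: below both → same outcome either way.
$8765.5: above both → same outcome either way.
$8499.4: above both → same outcome either way.
Count: 2.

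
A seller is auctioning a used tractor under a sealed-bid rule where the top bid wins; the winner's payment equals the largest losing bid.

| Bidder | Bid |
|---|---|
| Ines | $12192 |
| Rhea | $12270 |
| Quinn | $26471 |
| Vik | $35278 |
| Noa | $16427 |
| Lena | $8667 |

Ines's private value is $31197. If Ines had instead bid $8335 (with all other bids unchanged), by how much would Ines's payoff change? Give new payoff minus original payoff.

The highest bid among the other bidders is $35278; Ines's bid doesn't change that.
Original bid $12192: Ines is not highest (top rival bid is $35278); payoff $0.
Alternative bid $8335: Ines is not highest (top rival bid is $35278); payoff $0.
Change in payoff = $0 − ($0) = $0.

$0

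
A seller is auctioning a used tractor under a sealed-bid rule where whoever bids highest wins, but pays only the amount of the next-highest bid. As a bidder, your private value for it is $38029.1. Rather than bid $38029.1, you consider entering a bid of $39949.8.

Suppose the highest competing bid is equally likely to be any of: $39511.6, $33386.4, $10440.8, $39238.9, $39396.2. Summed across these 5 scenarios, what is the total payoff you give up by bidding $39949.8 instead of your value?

The deviation costs you only when the competing bid falls strictly between $38029.1 and $39949.8; elsewhere both bids give the same outcome.
$39511.6: truthful payoff $0, deviation payoff −$1482.5 → loss $1482.5.
$33386.4: outcomes coincide → loss $0.
$10440.8: outcomes coincide → loss $0.
$39238.9: truthful payoff $0, deviation payoff −$1209.8 → loss $1209.8.
$39396.2: truthful payoff $0, deviation payoff −$1367.1 → loss $1367.1.
Total loss = $1482.5 + $1209.8 + $1367.1 = $4059.4.

$4059.4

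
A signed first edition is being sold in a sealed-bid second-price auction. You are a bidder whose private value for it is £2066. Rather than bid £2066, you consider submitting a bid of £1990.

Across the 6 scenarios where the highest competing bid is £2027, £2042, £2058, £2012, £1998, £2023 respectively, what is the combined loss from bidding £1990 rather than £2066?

£236

The deviation costs you only when the competing bid falls strictly between £1990 and £2066; elsewhere both bids give the same outcome.
£2027: truthful payoff £39, deviation payoff £0 → loss £39.
£2042: truthful payoff £24, deviation payoff £0 → loss £24.
£2058: truthful payoff £8, deviation payoff £0 → loss £8.
£2012: truthful payoff £54, deviation payoff £0 → loss £54.
£1998: truthful payoff £68, deviation payoff £0 → loss £68.
£2023: truthful payoff £43, deviation payoff £0 → loss £43.
Total loss = £39 + £24 + £8 + £54 + £68 + £43 = £236.
Because the price is fixed by the runner-up's bid, deviating from your value can only change a good outcome into a bad one — never the reverse.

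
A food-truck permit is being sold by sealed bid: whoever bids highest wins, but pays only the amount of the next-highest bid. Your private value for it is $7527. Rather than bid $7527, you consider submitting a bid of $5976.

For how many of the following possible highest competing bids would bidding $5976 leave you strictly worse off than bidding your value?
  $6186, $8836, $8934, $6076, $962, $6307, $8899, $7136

The deviation hurts exactly when the highest competing bid lies strictly between $5976 and $7527 — underbidding then forfeits a profitable win.
$6186: inside the interval → strictly worse (loss $1341).
$8836: above both → same outcome either way.
$8934: above both → same outcome either way.
$6076: inside the interval → strictly worse (loss $1451).
$962: below both → same outcome either way.
$6307: inside the interval → strictly worse (loss $1220).
$8899: above both → same outcome either way.
$7136: inside the interval → strictly worse (loss $391).
Count: 4.

4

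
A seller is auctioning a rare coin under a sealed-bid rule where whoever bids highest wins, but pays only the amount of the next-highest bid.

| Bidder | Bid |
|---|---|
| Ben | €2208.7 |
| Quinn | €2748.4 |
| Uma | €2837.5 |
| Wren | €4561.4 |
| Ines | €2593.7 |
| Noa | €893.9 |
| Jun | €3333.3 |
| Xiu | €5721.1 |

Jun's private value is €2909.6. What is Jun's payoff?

€0

Highest bid: Xiu at €5721.1, so Xiu wins.
Second-highest bid: Wren at €4561.4 — that is the price the winner pays.
Jun did not win, so Jun pays nothing and receives nothing: payoff €0.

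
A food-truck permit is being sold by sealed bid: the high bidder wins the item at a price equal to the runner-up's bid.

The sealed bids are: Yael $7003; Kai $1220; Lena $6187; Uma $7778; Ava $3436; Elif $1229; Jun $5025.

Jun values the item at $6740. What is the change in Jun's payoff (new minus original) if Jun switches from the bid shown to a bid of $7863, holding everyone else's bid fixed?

−$1038

The highest bid among the other bidders is $7778; Jun's bid doesn't change that.
Original bid $5025: Jun is not highest (top rival bid is $7778); payoff $0.
Alternative bid $7863: Jun is highest, pays the top rival bid $7778; payoff $6740 − $7778 = −$1038.
Change in payoff = −$1038 − ($0) = −$1038.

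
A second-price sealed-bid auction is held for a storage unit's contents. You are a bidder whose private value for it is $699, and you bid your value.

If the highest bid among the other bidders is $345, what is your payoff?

Your bid $699 exceeds the highest competing bid $345, so you win.
In a second-price auction the winner pays the second-highest bid, $345.
Payoff = value − price = $699 − $345 = $354.

$354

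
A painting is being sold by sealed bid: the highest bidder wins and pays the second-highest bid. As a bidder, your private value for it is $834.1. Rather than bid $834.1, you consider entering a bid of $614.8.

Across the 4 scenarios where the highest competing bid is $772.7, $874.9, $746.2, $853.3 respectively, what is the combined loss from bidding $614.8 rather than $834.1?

The deviation costs you only when the competing bid falls strictly between $614.8 and $834.1; elsewhere both bids give the same outcome.
$772.7: truthful payoff $61.4, deviation payoff $0 → loss $61.4.
$874.9: outcomes coincide → loss $0.
$746.2: truthful payoff $87.9, deviation payoff $0 → loss $87.9.
$853.3: outcomes coincide → loss $0.
Total loss = $61.4 + $87.9 = $149.3.

$149.3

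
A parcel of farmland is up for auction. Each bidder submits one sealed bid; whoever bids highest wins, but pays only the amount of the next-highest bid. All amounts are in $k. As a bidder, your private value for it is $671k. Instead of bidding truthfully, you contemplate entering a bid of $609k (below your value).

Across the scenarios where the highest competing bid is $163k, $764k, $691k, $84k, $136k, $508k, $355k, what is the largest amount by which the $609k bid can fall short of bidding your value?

$0k

$163k: same outcome either way → loss $0k.
$764k: same outcome either way → loss $0k.
$691k: same outcome either way → loss $0k.
$84k: same outcome either way → loss $0k.
$136k: same outcome either way → loss $0k.
$508k: same outcome either way → loss $0k.
$355k: same outcome either way → loss $0k.
Maximum loss: $0k.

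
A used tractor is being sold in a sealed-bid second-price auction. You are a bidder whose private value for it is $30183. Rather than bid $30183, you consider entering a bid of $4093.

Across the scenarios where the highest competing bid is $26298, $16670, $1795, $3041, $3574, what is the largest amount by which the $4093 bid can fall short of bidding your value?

$26298: truthful gives $3885, deviation gives $0 → loss $3885.
$16670: truthful gives $13513, deviation gives $0 → loss $13513.
$1795: same outcome either way → loss $0.
$3041: same outcome either way → loss $0.
$3574: same outcome either way → loss $0.
Maximum loss: $13513.

$13513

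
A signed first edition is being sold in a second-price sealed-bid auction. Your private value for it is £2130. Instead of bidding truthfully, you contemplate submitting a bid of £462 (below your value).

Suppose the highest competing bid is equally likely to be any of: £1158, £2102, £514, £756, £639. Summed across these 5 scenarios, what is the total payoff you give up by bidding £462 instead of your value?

The deviation costs you only when the competing bid falls strictly between £462 and £2130; elsewhere both bids give the same outcome.
£1158: truthful payoff £972, deviation payoff £0 → loss £972.
£2102: truthful payoff £28, deviation payoff £0 → loss £28.
£514: truthful payoff £1616, deviation payoff £0 → loss £1616.
£756: truthful payoff £1374, deviation payoff £0 → loss £1374.
£639: truthful payoff £1491, deviation payoff £0 → loss £1491.
Total loss = £972 + £28 + £1616 + £1374 + £1491 = £5481.

£5481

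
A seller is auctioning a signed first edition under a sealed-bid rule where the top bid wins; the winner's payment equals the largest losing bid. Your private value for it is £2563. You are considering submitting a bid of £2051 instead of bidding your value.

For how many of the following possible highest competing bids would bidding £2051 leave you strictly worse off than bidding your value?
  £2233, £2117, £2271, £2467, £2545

5

The deviation hurts exactly when the highest competing bid lies strictly between £2051 and £2563 — underbidding then forfeits a profitable win.
£2233: inside the interval → strictly worse (loss £330).
£2117: inside the interval → strictly worse (loss £446).
£2271: inside the interval → strictly worse (loss £292).
£2467: inside the interval → strictly worse (loss £96).
£2545: inside the interval → strictly worse (loss £18).
Count: 5.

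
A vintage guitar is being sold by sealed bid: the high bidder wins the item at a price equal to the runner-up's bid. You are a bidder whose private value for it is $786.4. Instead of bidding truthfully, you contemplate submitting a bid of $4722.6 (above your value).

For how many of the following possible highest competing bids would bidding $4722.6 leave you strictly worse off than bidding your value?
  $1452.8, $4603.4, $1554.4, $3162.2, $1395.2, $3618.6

6

The deviation hurts exactly when the highest competing bid lies strictly between $786.4 and $4722.6 — overbidding then wins at a price above your value.
$1452.8: inside the interval → strictly worse (loss $666.4).
$4603.4: inside the interval → strictly worse (loss $3817).
$1554.4: inside the interval → strictly worse (loss $768).
$3162.2: inside the interval → strictly worse (loss $2375.8).
$1395.2: inside the interval → strictly worse (loss $608.8).
$3618.6: inside the interval → strictly worse (loss $2832.2).
Count: 6.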